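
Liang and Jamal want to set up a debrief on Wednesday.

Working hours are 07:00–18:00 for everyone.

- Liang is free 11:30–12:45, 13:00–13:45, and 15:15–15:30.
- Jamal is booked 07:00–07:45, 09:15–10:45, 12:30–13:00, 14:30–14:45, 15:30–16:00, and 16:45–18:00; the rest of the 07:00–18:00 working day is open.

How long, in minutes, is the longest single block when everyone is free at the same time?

Jamal free within 07:00–18:00: 07:45–09:15, 10:45–12:30, 13:00–14:30, 14:45–15:30, 16:00–16:45.
Liang ∩ Jamal: 11:30–12:30, 13:00–13:45, 15:15–15:30.
Common window lengths: 60, 45, 15 min; longest is 60.

60 minutes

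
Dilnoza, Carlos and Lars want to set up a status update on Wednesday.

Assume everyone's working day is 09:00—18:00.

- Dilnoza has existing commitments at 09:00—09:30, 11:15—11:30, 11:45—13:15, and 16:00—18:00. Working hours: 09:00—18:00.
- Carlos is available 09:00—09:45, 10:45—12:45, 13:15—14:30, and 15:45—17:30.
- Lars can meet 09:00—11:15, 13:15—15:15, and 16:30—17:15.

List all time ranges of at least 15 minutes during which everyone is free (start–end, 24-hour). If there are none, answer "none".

09:30–09:45, 10:45–11:15, 13:15–14:30

Dilnoza free within 09:00–18:00: 09:30–11:15, 11:30–11:45, 13:15–16:00.
Dilnoza ∩ Carlos: 09:30–09:45, 10:45–11:15, 11:30–11:45, 13:15–14:30, 15:45–16:00.
Dilnoza ∩ Carlos ∩ Lars: 09:30–09:45, 10:45–11:15, 13:15–14:30.
Windows ≥ 15 min: 09:30–09:45, 10:45–11:15, 13:15–14:30.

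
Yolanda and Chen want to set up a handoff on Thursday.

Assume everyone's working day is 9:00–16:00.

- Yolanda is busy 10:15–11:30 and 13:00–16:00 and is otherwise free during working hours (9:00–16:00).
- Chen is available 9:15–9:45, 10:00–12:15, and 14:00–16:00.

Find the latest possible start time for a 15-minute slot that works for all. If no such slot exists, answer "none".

Yolanda free within 09:00–16:00: 09:00–10:15, 11:30–13:00.
Yolanda ∩ Chen: 09:15–09:45, 10:00–10:15, 11:30–12:15.
Windows ≥ 15 min: 09:15–09:45, 10:00–10:15, 11:30–12:15.
Latest start in the last window 11:30–12:15 is 12:15 − 15 min = 12:00.

12:00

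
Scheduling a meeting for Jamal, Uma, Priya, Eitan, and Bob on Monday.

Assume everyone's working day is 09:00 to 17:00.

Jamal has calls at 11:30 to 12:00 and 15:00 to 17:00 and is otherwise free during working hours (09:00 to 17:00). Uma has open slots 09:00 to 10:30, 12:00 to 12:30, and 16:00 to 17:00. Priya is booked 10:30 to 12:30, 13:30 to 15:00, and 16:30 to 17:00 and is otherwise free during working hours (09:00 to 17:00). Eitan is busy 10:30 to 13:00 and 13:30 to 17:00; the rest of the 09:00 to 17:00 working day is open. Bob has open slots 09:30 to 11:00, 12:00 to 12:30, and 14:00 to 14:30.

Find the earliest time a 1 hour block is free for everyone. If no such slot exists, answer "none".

09:30

Jamal free within 09:00–17:00: 09:00–11:30, 12:00–15:00.
Priya free within 09:00–17:00: 09:00–10:30, 12:30–13:30, 15:00–16:30.
Eitan free within 09:00–17:00: 09:00–10:30, 13:00–13:30.
Jamal ∩ Uma: 09:00–10:30, 12:00–12:30.
Jamal ∩ Uma ∩ Priya: 09:00–10:30.
Jamal ∩ Uma ∩ Priya ∩ Eitan: 09:00–10:30.
Jamal ∩ Uma ∩ Priya ∩ Eitan ∩ Bob: 09:30–10:30.
Windows ≥ 60 min: 09:30–10:30.
Earliest such window starts at 09:30.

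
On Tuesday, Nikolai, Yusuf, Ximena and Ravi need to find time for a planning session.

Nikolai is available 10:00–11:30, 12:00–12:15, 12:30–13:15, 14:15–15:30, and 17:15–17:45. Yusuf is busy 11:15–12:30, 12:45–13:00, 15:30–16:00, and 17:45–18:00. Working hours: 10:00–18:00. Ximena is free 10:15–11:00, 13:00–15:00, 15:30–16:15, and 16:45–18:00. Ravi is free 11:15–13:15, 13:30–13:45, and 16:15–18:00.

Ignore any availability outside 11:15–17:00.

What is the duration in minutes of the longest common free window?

15 minutes

Yusuf free within 10:00–18:00: 10:00–11:15, 12:30–12:45, 13:00–15:30, 16:00–17:45.
Nikolai ∩ Yusuf: 10:00–11:15, 12:30–12:45, 13:00–13:15, 14:15–15:30, 17:15–17:45.
Nikolai ∩ Yusuf ∩ Ximena: 10:15–11:00, 13:00–13:15, 14:15–15:00, 17:15–17:45.
Nikolai ∩ Yusuf ∩ Ximena ∩ Ravi: 13:00–13:15, 17:15–17:45.
Restricted to 11:15–17:00: 13:00–13:15.
Single common window of 15 minutes.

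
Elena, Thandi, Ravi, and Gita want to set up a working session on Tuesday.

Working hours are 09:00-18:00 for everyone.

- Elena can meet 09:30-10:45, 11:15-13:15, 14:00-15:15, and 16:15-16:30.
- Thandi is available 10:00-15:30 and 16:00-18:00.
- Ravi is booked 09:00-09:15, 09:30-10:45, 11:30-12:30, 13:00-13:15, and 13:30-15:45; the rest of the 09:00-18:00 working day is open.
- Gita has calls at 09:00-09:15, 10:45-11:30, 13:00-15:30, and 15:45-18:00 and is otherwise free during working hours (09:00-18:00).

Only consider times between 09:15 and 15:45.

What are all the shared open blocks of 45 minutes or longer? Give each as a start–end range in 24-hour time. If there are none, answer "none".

Ravi free within 09:00–18:00: 09:15–09:30, 10:45–11:30, 12:30–13:00, 13:15–13:30, 15:45–18:00.
Gita free within 09:00–18:00: 09:15–10:45, 11:30–13:00, 15:30–15:45.
Elena ∩ Thandi: 10:00–10:45, 11:15–13:15, 14:00–15:15, 16:15–16:30.
Elena ∩ Thandi ∩ Ravi: 11:15–11:30, 12:30–13:00, 16:15–16:30.
Elena ∩ Thandi ∩ Ravi ∩ Gita: 12:30–13:00.
Restricted to 09:15–15:45: 12:30–13:00.
Windows ≥ 45 min: (none).

none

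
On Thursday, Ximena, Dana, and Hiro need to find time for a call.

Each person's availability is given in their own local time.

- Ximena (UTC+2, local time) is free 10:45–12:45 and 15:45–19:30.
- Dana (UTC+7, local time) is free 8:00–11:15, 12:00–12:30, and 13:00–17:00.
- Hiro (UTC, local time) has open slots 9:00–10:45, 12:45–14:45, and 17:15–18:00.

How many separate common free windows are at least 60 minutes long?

1

Ximena → UTC: 08:45–10:45, 13:45–17:30.
Dana → UTC: 01:00–04:15, 05:00–05:30, 06:00–10:00.
Hiro → UTC: 09:00–10:45, 12:45–14:45, 17:15–18:00.
Ximena ∩ Dana: 08:45–10:00.
Ximena ∩ Dana ∩ Hiro: 09:00–10:00.
Windows ≥ 60 min: 09:00–10:00.
That's 1 window.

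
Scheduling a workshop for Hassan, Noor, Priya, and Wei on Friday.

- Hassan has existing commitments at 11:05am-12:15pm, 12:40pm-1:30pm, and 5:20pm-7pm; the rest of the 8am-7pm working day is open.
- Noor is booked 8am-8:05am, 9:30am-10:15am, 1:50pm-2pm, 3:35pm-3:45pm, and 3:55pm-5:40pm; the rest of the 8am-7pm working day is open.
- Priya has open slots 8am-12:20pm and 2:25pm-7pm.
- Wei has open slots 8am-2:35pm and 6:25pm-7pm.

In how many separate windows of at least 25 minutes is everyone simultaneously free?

2

Hassan free within 08:00–19:00: 08:00–11:05, 12:15–12:40, 13:30–17:20.
Noor free within 08:00–19:00: 08:05–09:30, 10:15–13:50, 14:00–15:35, 15:45–15:55, 17:40–19:00.
Hassan ∩ Noor: 08:05–09:30, 10:15–11:05, 12:15–12:40, 13:30–13:50, 14:00–15:35, 15:45–15:55.
Hassan ∩ Noor ∩ Priya: 08:05–09:30, 10:15–11:05, 12:15–12:20, 14:25–15:35, 15:45–15:55.
Hassan ∩ Noor ∩ Priya ∩ Wei: 08:05–09:30, 10:15–11:05, 12:15–12:20, 14:25–14:35.
Windows ≥ 25 min: 08:05–09:30, 10:15–11:05.
That's 2 windows.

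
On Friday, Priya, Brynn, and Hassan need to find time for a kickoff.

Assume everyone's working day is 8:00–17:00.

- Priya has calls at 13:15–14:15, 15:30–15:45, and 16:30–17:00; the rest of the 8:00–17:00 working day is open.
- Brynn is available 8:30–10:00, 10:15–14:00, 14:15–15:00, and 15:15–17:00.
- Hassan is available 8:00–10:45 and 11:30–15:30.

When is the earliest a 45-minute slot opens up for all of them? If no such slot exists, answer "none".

Priya free within 08:00–17:00: 08:00–13:15, 14:15–15:30, 15:45–16:30.
Priya ∩ Brynn: 08:30–10:00, 10:15–13:15, 14:15–15:00, 15:15–15:30, 15:45–16:30.
Priya ∩ Brynn ∩ Hassan: 08:30–10:00, 10:15–10:45, 11:30–13:15, 14:15–15:00, 15:15–15:30.
Windows ≥ 45 min: 08:30–10:00, 11:30–13:15, 14:15–15:00.
Earliest such window starts at 08:30.

08:30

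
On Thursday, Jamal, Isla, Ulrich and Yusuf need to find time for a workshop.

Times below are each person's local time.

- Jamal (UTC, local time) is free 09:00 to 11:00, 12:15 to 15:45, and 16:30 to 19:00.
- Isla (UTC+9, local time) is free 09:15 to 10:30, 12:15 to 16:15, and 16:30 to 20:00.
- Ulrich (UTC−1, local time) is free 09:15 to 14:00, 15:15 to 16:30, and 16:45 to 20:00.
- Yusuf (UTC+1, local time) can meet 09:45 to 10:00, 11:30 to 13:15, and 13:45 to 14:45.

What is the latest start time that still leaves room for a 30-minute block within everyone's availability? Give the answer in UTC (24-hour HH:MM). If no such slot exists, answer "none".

Jamal → UTC: 09:00–11:00, 12:15–15:45, 16:30–19:00.
Isla → UTC: 00:15–01:30, 03:15–07:15, 07:30–11:00.
Ulrich → UTC: 10:15–15:00, 16:15–17:30, 17:45–21:00.
Yusuf → UTC: 08:45–09:00, 10:30–12:15, 12:45–13:45.
Jamal ∩ Isla: 09:00–11:00.
Jamal ∩ Isla ∩ Ulrich: 10:15–11:00.
Jamal ∩ Isla ∩ Ulrich ∩ Yusuf: 10:30–11:00.
Windows ≥ 30 min: 10:30–11:00.
Latest start in the last window 10:30–11:00 is 11:00 − 30 min = 10:30.

10:30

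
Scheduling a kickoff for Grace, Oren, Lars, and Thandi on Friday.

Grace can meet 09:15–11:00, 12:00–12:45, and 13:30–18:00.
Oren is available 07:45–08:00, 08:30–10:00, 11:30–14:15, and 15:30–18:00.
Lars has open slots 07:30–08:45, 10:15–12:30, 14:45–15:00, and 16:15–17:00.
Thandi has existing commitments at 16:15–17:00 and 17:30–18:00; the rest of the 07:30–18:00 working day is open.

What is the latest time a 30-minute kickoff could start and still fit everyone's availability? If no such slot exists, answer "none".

12:00

Thandi free within 07:30–18:00: 07:30–16:15, 17:00–17:30.
Grace ∩ Oren: 09:15–10:00, 12:00–12:45, 13:30–14:15, 15:30–18:00.
Grace ∩ Oren ∩ Lars: 12:00–12:30, 16:15–17:00.
Grace ∩ Oren ∩ Lars ∩ Thandi: 12:00–12:30.
Windows ≥ 30 min: 12:00–12:30.
Latest start in the last window 12:00–12:30 is 12:30 − 30 min = 12:00.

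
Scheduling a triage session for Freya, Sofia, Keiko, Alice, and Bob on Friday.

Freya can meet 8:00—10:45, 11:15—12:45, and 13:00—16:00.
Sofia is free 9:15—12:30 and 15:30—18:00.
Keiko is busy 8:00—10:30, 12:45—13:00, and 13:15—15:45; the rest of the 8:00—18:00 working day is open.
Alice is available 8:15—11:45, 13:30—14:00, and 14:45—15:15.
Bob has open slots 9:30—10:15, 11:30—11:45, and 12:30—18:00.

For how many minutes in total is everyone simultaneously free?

Keiko free within 08:00–18:00: 10:30–12:45, 13:00–13:15, 15:45–18:00.
Freya ∩ Sofia: 09:15–10:45, 11:15–12:30, 15:30–16:00.
Freya ∩ Sofia ∩ Keiko: 10:30–10:45, 11:15–12:30, 15:45–16:00.
Freya ∩ Sofia ∩ Keiko ∩ Alice: 10:30–10:45, 11:15–11:45.
Freya ∩ Sofia ∩ Keiko ∩ Alice ∩ Bob: 11:30–11:45.
Total common minutes: 15.

15 minutes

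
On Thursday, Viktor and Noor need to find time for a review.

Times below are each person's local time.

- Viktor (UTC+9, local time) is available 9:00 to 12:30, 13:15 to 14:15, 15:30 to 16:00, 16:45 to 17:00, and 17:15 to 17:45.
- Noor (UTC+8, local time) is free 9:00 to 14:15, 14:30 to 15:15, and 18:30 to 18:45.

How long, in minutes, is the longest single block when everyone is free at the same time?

Viktor → UTC: 00:00–03:30, 04:15–05:15, 06:30–07:00, 07:45–08:00, 08:15–08:45.
Noor → UTC: 01:00–06:15, 06:30–07:15, 10:30–10:45.
Viktor ∩ Noor: 01:00–03:30, 04:15–05:15, 06:30–07:00.
Common window lengths: 150, 60, 30 min; longest is 150.

150 minutes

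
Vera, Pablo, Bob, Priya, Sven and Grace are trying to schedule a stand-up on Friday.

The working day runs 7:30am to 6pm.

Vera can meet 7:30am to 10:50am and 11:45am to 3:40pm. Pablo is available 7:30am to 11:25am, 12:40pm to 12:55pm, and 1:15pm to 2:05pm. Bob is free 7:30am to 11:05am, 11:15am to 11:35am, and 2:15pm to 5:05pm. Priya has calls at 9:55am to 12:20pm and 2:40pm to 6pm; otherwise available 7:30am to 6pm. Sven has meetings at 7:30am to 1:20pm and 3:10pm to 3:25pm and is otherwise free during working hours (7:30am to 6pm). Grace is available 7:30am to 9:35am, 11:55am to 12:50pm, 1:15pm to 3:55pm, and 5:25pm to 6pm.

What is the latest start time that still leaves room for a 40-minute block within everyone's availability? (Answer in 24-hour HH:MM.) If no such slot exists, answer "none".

Priya free within 07:30–18:00: 07:30–09:55, 12:20–14:40.
Sven free within 07:30–18:00: 13:20–15:10, 15:25–18:00.
Vera ∩ Pablo: 07:30–10:50, 12:40–12:55, 13:15–14:05.
Vera ∩ Pablo ∩ Bob: 07:30–10:50.
Vera ∩ Pablo ∩ Bob ∩ Priya: 07:30–09:55.
Vera ∩ Pablo ∩ Bob ∩ Priya ∩ Sven: (none).
Vera ∩ Pablo ∩ Bob ∩ Priya ∩ Sven ∩ Grace: (none).
Windows ≥ 40 min: (none).

none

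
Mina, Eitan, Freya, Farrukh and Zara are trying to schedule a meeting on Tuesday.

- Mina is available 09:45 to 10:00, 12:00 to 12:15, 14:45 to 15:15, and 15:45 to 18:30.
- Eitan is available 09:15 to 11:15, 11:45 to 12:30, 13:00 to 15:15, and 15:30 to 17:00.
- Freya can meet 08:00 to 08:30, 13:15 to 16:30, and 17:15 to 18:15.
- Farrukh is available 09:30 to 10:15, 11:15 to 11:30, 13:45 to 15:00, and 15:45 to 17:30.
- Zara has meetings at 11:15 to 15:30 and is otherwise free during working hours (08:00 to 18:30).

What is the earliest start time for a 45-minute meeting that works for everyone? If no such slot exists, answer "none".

Zara free within 08:00–18:30: 08:00–11:15, 15:30–18:30.
Mina ∩ Eitan: 09:45–10:00, 12:00–12:15, 14:45–15:15, 15:45–17:00.
Mina ∩ Eitan ∩ Freya: 14:45–15:15, 15:45–16:30.
Mina ∩ Eitan ∩ Freya ∩ Farrukh: 14:45–15:00, 15:45–16:30.
Mina ∩ Eitan ∩ Freya ∩ Farrukh ∩ Zara: 15:45–16:30.
Windows ≥ 45 min: 15:45–16:30.
Earliest such window starts at 15:45.

15:45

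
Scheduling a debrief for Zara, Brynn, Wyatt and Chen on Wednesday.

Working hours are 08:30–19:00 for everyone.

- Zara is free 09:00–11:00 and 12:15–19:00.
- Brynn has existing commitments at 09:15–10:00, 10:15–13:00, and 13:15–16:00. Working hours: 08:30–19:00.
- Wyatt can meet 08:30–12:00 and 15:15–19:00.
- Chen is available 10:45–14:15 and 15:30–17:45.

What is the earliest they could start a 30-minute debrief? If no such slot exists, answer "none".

16:00

Brynn free within 08:30–19:00: 08:30–09:15, 10:00–10:15, 13:00–13:15, 16:00–19:00.
Zara ∩ Brynn: 09:00–09:15, 10:00–10:15, 13:00–13:15, 16:00–19:00.
Zara ∩ Brynn ∩ Wyatt: 09:00–09:15, 10:00–10:15, 16:00–19:00.
Zara ∩ Brynn ∩ Wyatt ∩ Chen: 16:00–17:45.
Windows ≥ 30 min: 16:00–17:45.
Earliest such window starts at 16:00.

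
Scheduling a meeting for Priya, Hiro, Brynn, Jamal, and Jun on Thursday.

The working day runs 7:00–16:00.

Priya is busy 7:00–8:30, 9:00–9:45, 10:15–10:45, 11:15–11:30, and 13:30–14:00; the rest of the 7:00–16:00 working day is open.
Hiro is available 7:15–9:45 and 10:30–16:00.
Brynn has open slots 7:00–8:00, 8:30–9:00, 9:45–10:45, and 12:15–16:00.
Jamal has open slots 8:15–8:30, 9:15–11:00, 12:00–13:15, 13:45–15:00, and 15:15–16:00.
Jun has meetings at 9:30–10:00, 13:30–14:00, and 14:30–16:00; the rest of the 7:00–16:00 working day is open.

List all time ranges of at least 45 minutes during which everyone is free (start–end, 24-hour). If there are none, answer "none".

Priya free within 07:00–16:00: 08:30–09:00, 09:45–10:15, 10:45–11:15, 11:30–13:30, 14:00–16:00.
Jun free within 07:00–16:00: 07:00–09:30, 10:00–13:30, 14:00–14:30.
Priya ∩ Hiro: 08:30–09:00, 10:45–11:15, 11:30–13:30, 14:00–16:00.
Priya ∩ Hiro ∩ Brynn: 08:30–09:00, 12:15–13:30, 14:00–16:00.
Priya ∩ Hiro ∩ Brynn ∩ Jamal: 12:15–13:15, 14:00–15:00, 15:15–16:00.
Priya ∩ Hiro ∩ Brynn ∩ Jamal ∩ Jun: 12:15–13:15, 14:00–14:30.
Windows ≥ 45 min: 12:15–13:15.

12:15–13:15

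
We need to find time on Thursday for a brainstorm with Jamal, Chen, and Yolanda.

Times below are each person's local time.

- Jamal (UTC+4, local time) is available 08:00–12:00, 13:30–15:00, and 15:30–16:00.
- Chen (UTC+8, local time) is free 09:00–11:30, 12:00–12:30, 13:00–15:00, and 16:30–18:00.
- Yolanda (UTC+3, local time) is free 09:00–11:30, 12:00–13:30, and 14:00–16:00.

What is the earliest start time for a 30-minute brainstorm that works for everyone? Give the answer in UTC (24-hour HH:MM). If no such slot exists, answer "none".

06:00

Jamal → UTC: 04:00–08:00, 09:30–11:00, 11:30–12:00.
Chen → UTC: 01:00–03:30, 04:00–04:30, 05:00–07:00, 08:30–10:00.
Yolanda → UTC: 06:00–08:30, 09:00–10:30, 11:00–13:00.
Jamal ∩ Chen: 04:00–04:30, 05:00–07:00, 09:30–10:00.
Jamal ∩ Chen ∩ Yolanda: 06:00–07:00, 09:30–10:00.
Windows ≥ 30 min: 06:00–07:00, 09:30–10:00.
Earliest such window starts at 06:00.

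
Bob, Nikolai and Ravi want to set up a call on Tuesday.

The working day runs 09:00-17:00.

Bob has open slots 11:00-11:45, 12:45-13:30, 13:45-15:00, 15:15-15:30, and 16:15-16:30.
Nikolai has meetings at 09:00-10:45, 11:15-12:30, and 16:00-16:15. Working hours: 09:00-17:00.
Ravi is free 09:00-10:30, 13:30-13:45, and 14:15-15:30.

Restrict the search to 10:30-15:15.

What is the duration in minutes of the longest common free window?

Nikolai free within 09:00–17:00: 10:45–11:15, 12:30–16:00, 16:15–17:00.
Bob ∩ Nikolai: 11:00–11:15, 12:45–13:30, 13:45–15:00, 15:15–15:30, 16:15–16:30.
Bob ∩ Nikolai ∩ Ravi: 14:15–15:00, 15:15–15:30.
Restricted to 10:30–15:15: 14:15–15:00.
Single common window of 45 minutes.

45 minutes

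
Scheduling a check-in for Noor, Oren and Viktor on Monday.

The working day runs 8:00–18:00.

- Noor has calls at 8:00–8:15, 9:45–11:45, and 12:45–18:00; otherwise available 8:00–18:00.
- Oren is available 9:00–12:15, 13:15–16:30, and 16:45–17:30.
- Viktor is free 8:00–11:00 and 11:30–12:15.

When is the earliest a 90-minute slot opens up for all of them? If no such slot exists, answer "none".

none

Noor free within 08:00–18:00: 08:15–09:45, 11:45–12:45.
Noor ∩ Oren: 09:00–09:45, 11:45–12:15.
Noor ∩ Oren ∩ Viktor: 09:00–09:45, 11:45–12:15.
Windows ≥ 90 min: (none).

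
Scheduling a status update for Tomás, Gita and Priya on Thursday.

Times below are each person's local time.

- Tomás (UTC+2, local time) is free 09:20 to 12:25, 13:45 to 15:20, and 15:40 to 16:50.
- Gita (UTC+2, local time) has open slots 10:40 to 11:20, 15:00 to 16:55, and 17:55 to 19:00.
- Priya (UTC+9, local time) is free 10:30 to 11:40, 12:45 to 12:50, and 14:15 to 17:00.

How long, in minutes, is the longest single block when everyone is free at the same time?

Tomás → UTC: 07:20–10:25, 11:45–13:20, 13:40–14:50.
Gita → UTC: 08:40–09:20, 13:00–14:55, 15:55–17:00.
Priya → UTC: 01:30–02:40, 03:45–03:50, 05:15–08:00.
Tomás ∩ Gita: 08:40–09:20, 13:00–13:20, 13:40–14:50.
Tomás ∩ Gita ∩ Priya: (none).
No common window.

0 minutes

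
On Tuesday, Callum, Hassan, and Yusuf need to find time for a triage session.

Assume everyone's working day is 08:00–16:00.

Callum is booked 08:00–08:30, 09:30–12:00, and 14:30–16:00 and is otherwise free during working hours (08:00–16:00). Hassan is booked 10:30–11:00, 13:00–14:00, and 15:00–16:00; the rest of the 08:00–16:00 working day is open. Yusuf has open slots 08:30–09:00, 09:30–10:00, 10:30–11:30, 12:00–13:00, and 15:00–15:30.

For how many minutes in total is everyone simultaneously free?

90 minutes

Callum free within 08:00–16:00: 08:30–09:30, 12:00–14:30.
Hassan free within 08:00–16:00: 08:00–10:30, 11:00–13:00, 14:00–15:00.
Callum ∩ Hassan: 08:30–09:30, 12:00–13:00, 14:00–14:30.
Callum ∩ Hassan ∩ Yusuf: 08:30–09:00, 12:00–13:00.
Total common minutes: 30 + 60 = 90.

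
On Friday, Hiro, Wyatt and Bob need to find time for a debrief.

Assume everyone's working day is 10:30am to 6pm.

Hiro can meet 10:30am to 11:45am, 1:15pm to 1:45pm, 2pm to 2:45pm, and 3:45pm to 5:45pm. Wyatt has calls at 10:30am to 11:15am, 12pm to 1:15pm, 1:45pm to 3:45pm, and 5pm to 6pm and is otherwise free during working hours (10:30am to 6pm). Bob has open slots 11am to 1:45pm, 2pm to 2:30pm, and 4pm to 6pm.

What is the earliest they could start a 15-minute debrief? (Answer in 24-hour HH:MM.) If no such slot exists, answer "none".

Wyatt free within 10:30–18:00: 11:15–12:00, 13:15–13:45, 15:45–17:00.
Hiro ∩ Wyatt: 11:15–11:45, 13:15–13:45, 15:45–17:00.
Hiro ∩ Wyatt ∩ Bob: 11:15–11:45, 13:15–13:45, 16:00–17:00.
Windows ≥ 15 min: 11:15–11:45, 13:15–13:45, 16:00–17:00.
Earliest such window starts at 11:15.

11:15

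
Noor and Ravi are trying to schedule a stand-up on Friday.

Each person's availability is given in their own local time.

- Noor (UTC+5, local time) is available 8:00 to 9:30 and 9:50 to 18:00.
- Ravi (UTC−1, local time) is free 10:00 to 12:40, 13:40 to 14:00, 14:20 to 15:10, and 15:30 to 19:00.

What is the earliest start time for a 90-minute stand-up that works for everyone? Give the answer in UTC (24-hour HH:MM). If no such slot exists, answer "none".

Noor → UTC: 03:00–04:30, 04:50–13:00.
Ravi → UTC: 11:00–13:40, 14:40–15:00, 15:20–16:10, 16:30–20:00.
Noor ∩ Ravi: 11:00–13:00.
Windows ≥ 90 min: 11:00–13:00.
Earliest such window starts at 11:00.

11:00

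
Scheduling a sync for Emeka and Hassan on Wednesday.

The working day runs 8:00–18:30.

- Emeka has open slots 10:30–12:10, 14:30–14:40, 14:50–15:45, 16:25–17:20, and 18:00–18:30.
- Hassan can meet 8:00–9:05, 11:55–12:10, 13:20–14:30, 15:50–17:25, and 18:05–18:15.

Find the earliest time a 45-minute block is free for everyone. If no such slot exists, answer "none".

16:25

Emeka ∩ Hassan: 11:55–12:10, 16:25–17:20, 18:05–18:15.
Windows ≥ 45 min: 16:25–17:20.
Earliest such window starts at 16:25.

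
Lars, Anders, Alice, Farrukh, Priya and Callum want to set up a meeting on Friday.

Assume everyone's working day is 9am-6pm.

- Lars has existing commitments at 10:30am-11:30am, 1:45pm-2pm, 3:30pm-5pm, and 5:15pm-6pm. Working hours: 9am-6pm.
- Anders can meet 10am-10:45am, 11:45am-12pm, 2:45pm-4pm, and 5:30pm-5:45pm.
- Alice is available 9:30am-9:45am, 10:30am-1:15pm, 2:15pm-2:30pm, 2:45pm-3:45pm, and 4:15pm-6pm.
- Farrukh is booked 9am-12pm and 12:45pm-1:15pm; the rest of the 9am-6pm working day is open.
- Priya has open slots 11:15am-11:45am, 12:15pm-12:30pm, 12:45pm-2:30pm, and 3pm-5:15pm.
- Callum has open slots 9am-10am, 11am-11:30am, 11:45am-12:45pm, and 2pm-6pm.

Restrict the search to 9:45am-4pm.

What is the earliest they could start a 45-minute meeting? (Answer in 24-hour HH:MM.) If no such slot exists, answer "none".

none

Lars free within 09:00–18:00: 09:00–10:30, 11:30–13:45, 14:00–15:30, 17:00–17:15.
Farrukh free within 09:00–18:00: 12:00–12:45, 13:15–18:00.
Lars ∩ Anders: 10:00–10:30, 11:45–12:00, 14:45–15:30.
Lars ∩ Anders ∩ Alice: 11:45–12:00, 14:45–15:30.
Lars ∩ Anders ∩ Alice ∩ Farrukh: 14:45–15:30.
Lars ∩ Anders ∩ Alice ∩ Farrukh ∩ Priya: 15:00–15:30.
Lars ∩ Anders ∩ Alice ∩ Farrukh ∩ Priya ∩ Callum: 15:00–15:30.
Restricted to 09:45–16:00: 15:00–15:30.
Windows ≥ 45 min: (none).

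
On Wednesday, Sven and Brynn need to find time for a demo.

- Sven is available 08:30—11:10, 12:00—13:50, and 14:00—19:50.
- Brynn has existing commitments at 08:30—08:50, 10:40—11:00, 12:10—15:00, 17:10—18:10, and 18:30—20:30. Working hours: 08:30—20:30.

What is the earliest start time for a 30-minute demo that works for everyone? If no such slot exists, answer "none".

Brynn free within 08:30–20:30: 08:50–10:40, 11:00–12:10, 15:00–17:10, 18:10–18:30.
Sven ∩ Brynn: 08:50–10:40, 11:00–11:10, 12:00–12:10, 15:00–17:10, 18:10–18:30.
Windows ≥ 30 min: 08:50–10:40, 15:00–17:10.
Earliest such window starts at 08:50.

08:50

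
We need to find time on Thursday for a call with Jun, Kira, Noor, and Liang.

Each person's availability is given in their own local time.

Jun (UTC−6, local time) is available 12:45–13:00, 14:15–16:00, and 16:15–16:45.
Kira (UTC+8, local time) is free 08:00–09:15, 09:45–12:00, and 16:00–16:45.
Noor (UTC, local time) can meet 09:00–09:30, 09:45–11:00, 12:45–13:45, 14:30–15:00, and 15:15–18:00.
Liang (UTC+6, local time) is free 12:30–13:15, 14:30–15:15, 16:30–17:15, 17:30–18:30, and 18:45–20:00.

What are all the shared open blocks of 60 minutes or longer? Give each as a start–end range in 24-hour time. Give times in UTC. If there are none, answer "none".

none

Jun → UTC: 18:45–19:00, 20:15–22:00, 22:15–22:45.
Kira → UTC: 00:00–01:15, 01:45–04:00, 08:00–08:45.
Noor → UTC: 09:00–09:30, 09:45–11:00, 12:45–13:45, 14:30–15:00, 15:15–18:00.
Liang → UTC: 06:30–07:15, 08:30–09:15, 10:30–11:15, 11:30–12:30, 12:45–14:00.
Jun ∩ Kira: (none).
Jun ∩ Kira ∩ Noor: (none).
Jun ∩ Kira ∩ Noor ∩ Liang: (none).
Windows ≥ 60 min: (none).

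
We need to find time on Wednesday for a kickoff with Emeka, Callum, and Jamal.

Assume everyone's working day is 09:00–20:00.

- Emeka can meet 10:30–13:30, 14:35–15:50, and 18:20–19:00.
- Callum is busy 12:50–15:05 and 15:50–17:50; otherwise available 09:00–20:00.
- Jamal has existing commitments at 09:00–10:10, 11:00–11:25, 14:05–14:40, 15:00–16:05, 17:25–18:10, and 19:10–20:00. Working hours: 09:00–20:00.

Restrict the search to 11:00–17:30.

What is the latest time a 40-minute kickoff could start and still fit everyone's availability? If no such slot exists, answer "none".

Callum free within 09:00–20:00: 09:00–12:50, 15:05–15:50, 17:50–20:00.
Jamal free within 09:00–20:00: 10:10–11:00, 11:25–14:05, 14:40–15:00, 16:05–17:25, 18:10–19:10.
Emeka ∩ Callum: 10:30–12:50, 15:05–15:50, 18:20–19:00.
Emeka ∩ Callum ∩ Jamal: 10:30–11:00, 11:25–12:50, 18:20–19:00.
Restricted to 11:00–17:30: 11:25–12:50.
Windows ≥ 40 min: 11:25–12:50.
Latest start in the last window 11:25–12:50 is 12:50 − 40 min = 12:10.

12:10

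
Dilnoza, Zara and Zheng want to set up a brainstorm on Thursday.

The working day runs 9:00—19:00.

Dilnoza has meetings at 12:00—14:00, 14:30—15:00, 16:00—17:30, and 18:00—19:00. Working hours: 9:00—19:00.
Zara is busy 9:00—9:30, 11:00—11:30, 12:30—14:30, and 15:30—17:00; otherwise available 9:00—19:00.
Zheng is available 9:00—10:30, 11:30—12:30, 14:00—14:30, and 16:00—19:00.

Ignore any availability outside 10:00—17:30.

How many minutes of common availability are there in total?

Dilnoza free within 09:00–19:00: 09:00–12:00, 14:00–14:30, 15:00–16:00, 17:30–18:00.
Zara free within 09:00–19:00: 09:30–11:00, 11:30–12:30, 14:30–15:30, 17:00–19:00.
Dilnoza ∩ Zara: 09:30–11:00, 11:30–12:00, 15:00–15:30, 17:30–18:00.
Dilnoza ∩ Zara ∩ Zheng: 09:30–10:30, 11:30–12:00, 17:30–18:00.
Restricted to 10:00–17:30: 10:00–10:30, 11:30–12:00.
Total common minutes: 30 + 30 = 60.

60 minutes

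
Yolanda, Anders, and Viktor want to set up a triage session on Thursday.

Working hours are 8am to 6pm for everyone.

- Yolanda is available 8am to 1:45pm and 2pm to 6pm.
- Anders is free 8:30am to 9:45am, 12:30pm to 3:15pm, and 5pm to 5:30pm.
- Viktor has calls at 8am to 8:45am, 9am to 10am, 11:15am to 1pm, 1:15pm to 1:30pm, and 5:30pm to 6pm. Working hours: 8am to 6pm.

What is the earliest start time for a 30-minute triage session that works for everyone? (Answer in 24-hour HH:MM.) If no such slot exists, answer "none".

14:00

Viktor free within 08:00–18:00: 08:45–09:00, 10:00–11:15, 13:00–13:15, 13:30–17:30.
Yolanda ∩ Anders: 08:30–09:45, 12:30–13:45, 14:00–15:15, 17:00–17:30.
Yolanda ∩ Anders ∩ Viktor: 08:45–09:00, 13:00–13:15, 13:30–13:45, 14:00–15:15, 17:00–17:30.
Windows ≥ 30 min: 14:00–15:15, 17:00–17:30.
Earliest such window starts at 14:00.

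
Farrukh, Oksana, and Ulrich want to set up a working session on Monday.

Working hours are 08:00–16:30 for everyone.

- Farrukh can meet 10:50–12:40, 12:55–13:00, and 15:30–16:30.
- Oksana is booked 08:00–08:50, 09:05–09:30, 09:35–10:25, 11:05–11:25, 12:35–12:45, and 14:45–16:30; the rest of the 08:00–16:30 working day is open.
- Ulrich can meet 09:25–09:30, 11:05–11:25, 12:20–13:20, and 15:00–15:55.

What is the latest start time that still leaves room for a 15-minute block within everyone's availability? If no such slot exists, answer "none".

Oksana free within 08:00–16:30: 08:50–09:05, 09:30–09:35, 10:25–11:05, 11:25–12:35, 12:45–14:45.
Farrukh ∩ Oksana: 10:50–11:05, 11:25–12:35, 12:55–13:00.
Farrukh ∩ Oksana ∩ Ulrich: 12:20–12:35, 12:55–13:00.
Windows ≥ 15 min: 12:20–12:35.
Latest start in the last window 12:20–12:35 is 12:35 − 15 min = 12:20.

12:20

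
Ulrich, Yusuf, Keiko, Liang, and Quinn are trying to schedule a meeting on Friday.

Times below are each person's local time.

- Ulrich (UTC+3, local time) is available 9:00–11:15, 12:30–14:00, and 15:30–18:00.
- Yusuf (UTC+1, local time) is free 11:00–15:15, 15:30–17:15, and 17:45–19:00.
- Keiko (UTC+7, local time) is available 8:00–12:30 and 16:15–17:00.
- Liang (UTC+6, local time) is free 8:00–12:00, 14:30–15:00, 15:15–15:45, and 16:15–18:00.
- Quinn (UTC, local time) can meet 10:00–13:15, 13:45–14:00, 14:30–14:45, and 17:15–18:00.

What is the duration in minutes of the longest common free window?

Ulrich → UTC: 06:00–08:15, 09:30–11:00, 12:30–15:00.
Yusuf → UTC: 10:00–14:15, 14:30–16:15, 16:45–18:00.
Keiko → UTC: 01:00–05:30, 09:15–10:00.
Liang → UTC: 02:00–06:00, 08:30–09:00, 09:15–09:45, 10:15–12:00.
Quinn → UTC: 10:00–13:15, 13:45–14:00, 14:30–14:45, 17:15–18:00.
Ulrich ∩ Yusuf: 10:00–11:00, 12:30–14:15, 14:30–15:00.
Ulrich ∩ Yusuf ∩ Keiko: (none).
Ulrich ∩ Yusuf ∩ Keiko ∩ Liang: (none).
Ulrich ∩ Yusuf ∩ Keiko ∩ Liang ∩ Quinn: (none).
No common window.

0 minutes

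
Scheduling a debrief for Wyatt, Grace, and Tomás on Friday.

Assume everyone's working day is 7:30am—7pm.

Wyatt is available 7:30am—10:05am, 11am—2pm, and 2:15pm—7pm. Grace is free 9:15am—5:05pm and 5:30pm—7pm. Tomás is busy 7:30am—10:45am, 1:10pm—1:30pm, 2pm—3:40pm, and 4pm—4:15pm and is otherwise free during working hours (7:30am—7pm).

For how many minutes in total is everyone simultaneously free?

320 minutes

Tomás free within 07:30–19:00: 10:45–13:10, 13:30–14:00, 15:40–16:00, 16:15–19:00.
Wyatt ∩ Grace: 09:15–10:05, 11:00–14:00, 14:15–17:05, 17:30–19:00.
Wyatt ∩ Grace ∩ Tomás: 11:00–13:10, 13:30–14:00, 15:40–16:00, 16:15–17:05, 17:30–19:00.
Total common minutes: 130 + 30 + 20 + 50 + 90 = 320.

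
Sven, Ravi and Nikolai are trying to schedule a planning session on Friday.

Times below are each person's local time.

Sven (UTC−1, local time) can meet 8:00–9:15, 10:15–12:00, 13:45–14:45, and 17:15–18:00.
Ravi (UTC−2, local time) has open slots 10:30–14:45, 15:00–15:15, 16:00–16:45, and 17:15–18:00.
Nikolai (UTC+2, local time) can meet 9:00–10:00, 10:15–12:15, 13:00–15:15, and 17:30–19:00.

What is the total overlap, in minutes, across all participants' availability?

45 minutes

Sven → UTC: 09:00–10:15, 11:15–13:00, 14:45–15:45, 18:15–19:00.
Ravi → UTC: 12:30–16:45, 17:00–17:15, 18:00–18:45, 19:15–20:00.
Nikolai → UTC: 07:00–08:00, 08:15–10:15, 11:00–13:15, 15:30–17:00.
Sven ∩ Ravi: 12:30–13:00, 14:45–15:45, 18:15–18:45.
Sven ∩ Ravi ∩ Nikolai: 12:30–13:00, 15:30–15:45.
Total common minutes: 30 + 15 = 45.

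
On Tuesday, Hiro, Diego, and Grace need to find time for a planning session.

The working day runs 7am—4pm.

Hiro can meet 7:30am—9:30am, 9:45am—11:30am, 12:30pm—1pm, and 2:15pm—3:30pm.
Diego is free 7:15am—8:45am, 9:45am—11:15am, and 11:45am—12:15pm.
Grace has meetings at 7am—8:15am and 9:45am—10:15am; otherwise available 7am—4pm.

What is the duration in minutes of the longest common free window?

60 minutes

Grace free within 07:00–16:00: 08:15–09:45, 10:15–16:00.
Hiro ∩ Diego: 07:30–08:45, 09:45–11:15.
Hiro ∩ Diego ∩ Grace: 08:15–08:45, 10:15–11:15.
Common window lengths: 30, 60 min; longest is 60.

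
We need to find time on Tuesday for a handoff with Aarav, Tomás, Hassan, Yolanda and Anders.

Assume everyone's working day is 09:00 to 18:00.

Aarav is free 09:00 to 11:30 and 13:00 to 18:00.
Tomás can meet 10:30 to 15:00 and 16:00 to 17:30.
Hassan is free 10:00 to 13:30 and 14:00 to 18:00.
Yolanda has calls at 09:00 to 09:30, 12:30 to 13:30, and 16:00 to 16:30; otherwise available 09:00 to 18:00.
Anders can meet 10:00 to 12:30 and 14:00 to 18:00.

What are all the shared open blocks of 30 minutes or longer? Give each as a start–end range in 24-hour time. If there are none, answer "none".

Yolanda free within 09:00–18:00: 09:30–12:30, 13:30–16:00, 16:30–18:00.
Aarav ∩ Tomás: 10:30–11:30, 13:00–15:00, 16:00–17:30.
Aarav ∩ Tomás ∩ Hassan: 10:30–11:30, 13:00–13:30, 14:00–15:00, 16:00–17:30.
Aarav ∩ Tomás ∩ Hassan ∩ Yolanda: 10:30–11:30, 14:00–15:00, 16:30–17:30.
Aarav ∩ Tomás ∩ Hassan ∩ Yolanda ∩ Anders: 10:30–11:30, 14:00–15:00, 16:30–17:30.
Windows ≥ 30 min: 10:30–11:30, 14:00–15:00, 16:30–17:30.

10:30–11:30, 14:00–15:00, 16:30–17:30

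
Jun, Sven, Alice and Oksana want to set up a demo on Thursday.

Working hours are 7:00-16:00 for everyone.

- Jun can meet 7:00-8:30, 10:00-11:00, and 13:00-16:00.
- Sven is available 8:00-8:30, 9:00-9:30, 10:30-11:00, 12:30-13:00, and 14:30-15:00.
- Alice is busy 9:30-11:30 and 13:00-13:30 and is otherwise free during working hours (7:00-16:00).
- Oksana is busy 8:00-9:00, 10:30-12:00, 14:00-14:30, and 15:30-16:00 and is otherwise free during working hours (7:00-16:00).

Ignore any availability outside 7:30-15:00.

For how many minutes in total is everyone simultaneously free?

30 minutes

Alice free within 07:00–16:00: 07:00–09:30, 11:30–13:00, 13:30–16:00.
Oksana free within 07:00–16:00: 07:00–08:00, 09:00–10:30, 12:00–14:00, 14:30–15:30.
Jun ∩ Sven: 08:00–08:30, 10:30–11:00, 14:30–15:00.
Jun ∩ Sven ∩ Alice: 08:00–08:30, 14:30–15:00.
Jun ∩ Sven ∩ Alice ∩ Oksana: 14:30–15:00.
Restricted to 07:30–15:00: 14:30–15:00.
Total common minutes: 30.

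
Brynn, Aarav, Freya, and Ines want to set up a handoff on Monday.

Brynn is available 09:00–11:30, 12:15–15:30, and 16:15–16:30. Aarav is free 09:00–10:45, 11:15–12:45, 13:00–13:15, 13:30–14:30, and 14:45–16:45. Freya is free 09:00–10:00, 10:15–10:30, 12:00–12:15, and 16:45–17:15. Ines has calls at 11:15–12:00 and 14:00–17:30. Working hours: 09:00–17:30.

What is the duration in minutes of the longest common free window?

Ines free within 09:00–17:30: 09:00–11:15, 12:00–14:00.
Brynn ∩ Aarav: 09:00–10:45, 11:15–11:30, 12:15–12:45, 13:00–13:15, 13:30–14:30, 14:45–15:30, 16:15–16:30.
Brynn ∩ Aarav ∩ Freya: 09:00–10:00, 10:15–10:30.
Brynn ∩ Aarav ∩ Freya ∩ Ines: 09:00–10:00, 10:15–10:30.
Common window lengths: 60, 15 min; longest is 60.

60 minutes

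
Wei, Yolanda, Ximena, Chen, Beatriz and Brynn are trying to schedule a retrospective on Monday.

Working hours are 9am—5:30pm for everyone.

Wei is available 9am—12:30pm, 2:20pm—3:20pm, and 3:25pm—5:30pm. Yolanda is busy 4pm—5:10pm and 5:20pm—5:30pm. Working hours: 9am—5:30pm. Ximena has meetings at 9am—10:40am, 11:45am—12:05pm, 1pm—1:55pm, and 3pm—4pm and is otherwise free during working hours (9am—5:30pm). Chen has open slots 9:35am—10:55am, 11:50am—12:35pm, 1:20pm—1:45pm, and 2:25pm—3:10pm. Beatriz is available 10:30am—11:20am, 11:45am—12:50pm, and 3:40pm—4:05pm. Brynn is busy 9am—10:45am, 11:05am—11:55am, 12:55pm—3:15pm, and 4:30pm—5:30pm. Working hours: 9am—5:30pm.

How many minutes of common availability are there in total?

Yolanda free within 09:00–17:30: 09:00–16:00, 17:10–17:20.
Ximena free within 09:00–17:30: 10:40–11:45, 12:05–13:00, 13:55–15:00, 16:00–17:30.
Brynn free within 09:00–17:30: 10:45–11:05, 11:55–12:55, 15:15–16:30.
Wei ∩ Yolanda: 09:00–12:30, 14:20–15:20, 15:25–16:00, 17:10–17:20.
Wei ∩ Yolanda ∩ Ximena: 10:40–11:45, 12:05–12:30, 14:20–15:00, 17:10–17:20.
Wei ∩ Yolanda ∩ Ximena ∩ Chen: 10:40–10:55, 12:05–12:30, 14:25–15:00.
Wei ∩ Yolanda ∩ Ximena ∩ Chen ∩ Beatriz: 10:40–10:55, 12:05–12:30.
Wei ∩ Yolanda ∩ Ximena ∩ Chen ∩ Beatriz ∩ Brynn: 10:45–10:55, 12:05–12:30.
Total common minutes: 10 + 25 = 35.

35 minutes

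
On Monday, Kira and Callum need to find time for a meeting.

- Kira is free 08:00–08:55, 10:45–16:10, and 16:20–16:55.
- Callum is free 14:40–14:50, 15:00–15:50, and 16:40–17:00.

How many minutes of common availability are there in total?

Kira ∩ Callum: 14:40–14:50, 15:00–15:50, 16:40–16:55.
Total common minutes: 10 + 50 + 15 = 75.

75 minutes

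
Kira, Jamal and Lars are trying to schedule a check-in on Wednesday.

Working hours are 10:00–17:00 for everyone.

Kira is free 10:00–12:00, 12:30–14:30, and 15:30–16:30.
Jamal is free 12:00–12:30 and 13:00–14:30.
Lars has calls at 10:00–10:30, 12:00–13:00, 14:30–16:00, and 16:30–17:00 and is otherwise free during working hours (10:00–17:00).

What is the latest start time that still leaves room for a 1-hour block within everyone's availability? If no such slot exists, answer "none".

Lars free within 10:00–17:00: 10:30–12:00, 13:00–14:30, 16:00–16:30.
Kira ∩ Jamal: 13:00–14:30.
Kira ∩ Jamal ∩ Lars: 13:00–14:30.
Windows ≥ 60 min: 13:00–14:30.
Latest start in the last window 13:00–14:30 is 14:30 − 60 min = 13:30.

13:30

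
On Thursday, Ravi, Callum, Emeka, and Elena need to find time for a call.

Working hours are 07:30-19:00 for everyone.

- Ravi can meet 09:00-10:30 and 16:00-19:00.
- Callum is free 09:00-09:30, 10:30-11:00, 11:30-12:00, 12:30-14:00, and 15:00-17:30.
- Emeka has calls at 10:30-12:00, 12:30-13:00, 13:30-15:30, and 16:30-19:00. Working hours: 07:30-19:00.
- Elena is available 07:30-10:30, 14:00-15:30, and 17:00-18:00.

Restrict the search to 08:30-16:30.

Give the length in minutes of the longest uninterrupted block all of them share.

30 minutes

Emeka free within 07:30–19:00: 07:30–10:30, 12:00–12:30, 13:00–13:30, 15:30–16:30.
Ravi ∩ Callum: 09:00–09:30, 16:00–17:30.
Ravi ∩ Callum ∩ Emeka: 09:00–09:30, 16:00–16:30.
Ravi ∩ Callum ∩ Emeka ∩ Elena: 09:00–09:30.
Restricted to 08:30–16:30: 09:00–09:30.
Single common window of 30 minutes.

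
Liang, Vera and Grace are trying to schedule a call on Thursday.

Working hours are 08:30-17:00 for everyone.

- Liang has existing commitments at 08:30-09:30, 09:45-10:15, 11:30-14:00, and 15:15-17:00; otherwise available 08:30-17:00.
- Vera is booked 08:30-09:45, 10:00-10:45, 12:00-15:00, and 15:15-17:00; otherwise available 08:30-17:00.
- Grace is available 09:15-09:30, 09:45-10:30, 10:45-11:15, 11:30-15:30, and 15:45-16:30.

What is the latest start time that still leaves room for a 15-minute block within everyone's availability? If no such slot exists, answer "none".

Liang free within 08:30–17:00: 09:30–09:45, 10:15–11:30, 14:00–15:15.
Vera free within 08:30–17:00: 09:45–10:00, 10:45–12:00, 15:00–15:15.
Liang ∩ Vera: 10:45–11:30, 15:00–15:15.
Liang ∩ Vera ∩ Grace: 10:45–11:15, 15:00–15:15.
Windows ≥ 15 min: 10:45–11:15, 15:00–15:15.
Latest start in the last window 15:00–15:15 is 15:15 − 15 min = 15:00.

15:00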